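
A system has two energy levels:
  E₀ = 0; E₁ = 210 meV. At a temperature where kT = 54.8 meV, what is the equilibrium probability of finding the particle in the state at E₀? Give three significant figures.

0.979

Eᵢ/kT = 0, 3.8321.
Z = Σ e^(−Eᵢ/kT) = e^(−0) + e^(−3.8321) = 1.0000 + 0.021664 = 1.0217.
P₀ = e^(−E₀/kT) / Z = 1.0000/1.0217 = 0.979.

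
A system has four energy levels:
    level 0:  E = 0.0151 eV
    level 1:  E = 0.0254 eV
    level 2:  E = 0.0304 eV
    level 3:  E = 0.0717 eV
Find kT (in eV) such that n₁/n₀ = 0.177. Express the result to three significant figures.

0.00595 eV

n₁/n₀ = exp[−(E₁−E₀)/kT] = 0.177.
⇒ (E₁−E₀)/kT = ln(1/0.177) = ln(5.6497) = 1.7316.
kT = 0.0103 eV / 1.7316 = 0.00595 eV.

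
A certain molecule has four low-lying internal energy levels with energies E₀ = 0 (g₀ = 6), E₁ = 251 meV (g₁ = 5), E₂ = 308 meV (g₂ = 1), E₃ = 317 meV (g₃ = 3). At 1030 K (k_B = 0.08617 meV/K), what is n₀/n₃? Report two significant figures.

71

k_BT = 0.08617 × 1030 K = 88.76 meV.
n₀/n₃ = (g₀/g₃) exp[−(E₀−E₃)/kT] = (6/3) × exp(−(-317 meV)/(88.76 meV)) = (6/3) × exp(3.571) = 71.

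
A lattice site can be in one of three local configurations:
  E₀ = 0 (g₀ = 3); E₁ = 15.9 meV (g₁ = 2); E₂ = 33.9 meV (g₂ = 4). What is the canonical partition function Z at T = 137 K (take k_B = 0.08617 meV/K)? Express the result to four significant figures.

k_BT = 0.08617 × 137 K = 11.8053 meV.
Eᵢ/kT = 0, 1.34685, 2.87159.
Z = Σ gᵢe^(−Eᵢ/kT) = 3·e^(−0) + 2·e^(−1.34685) + 4·e^(−2.87159) = 3.00000 + 0.520116 + 0.226435 = 3.74655.

Z = 3.747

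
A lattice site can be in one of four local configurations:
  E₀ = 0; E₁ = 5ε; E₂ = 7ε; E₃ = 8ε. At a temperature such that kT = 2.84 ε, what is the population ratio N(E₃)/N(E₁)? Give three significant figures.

0.348

n₃/n₁ = exp[−(E₃−E₁)/kT] = exp(−(3ε)/(2.84ε)) = exp(-1.0563) = 0.348.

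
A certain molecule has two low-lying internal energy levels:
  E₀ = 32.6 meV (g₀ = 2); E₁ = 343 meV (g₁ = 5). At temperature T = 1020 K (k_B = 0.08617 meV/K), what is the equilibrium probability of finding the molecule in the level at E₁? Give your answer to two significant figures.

0.068

k_BT = 0.08617 × 1020 K = 87.89 meV.
Eᵢ/kT = 0.3709, 3.903.
Z = Σ gᵢe^(−Eᵢ/kT) = 2·e^(−0.3709) + 5·e^(−3.903) = 1.380 + 0.1009 = 1.481.
P₁ = g₁ e^(−E₁/kT) / Z = 0.1009/1.481 = 0.068.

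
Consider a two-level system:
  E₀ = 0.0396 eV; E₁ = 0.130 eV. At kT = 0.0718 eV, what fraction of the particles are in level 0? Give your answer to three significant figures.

0.779

Eᵢ/kT = 0.55153, 1.8106.
Z = Σ e^(−Eᵢ/kT) = e^(−0.55153) + e^(−1.8106) = 0.57607 + 0.16356 = 0.73963.
P₀ = e^(−E₀/kT) / Z = 0.57607/0.73963 = 0.779.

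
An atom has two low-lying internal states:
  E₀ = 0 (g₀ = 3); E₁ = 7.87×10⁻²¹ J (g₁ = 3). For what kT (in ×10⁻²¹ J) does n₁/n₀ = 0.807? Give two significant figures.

n₁/n₀ = (g₁/g₀) exp[−(E₁−E₀)/kT] = 0.807.
⇒ (E₁−E₀)/kT = ln((3/3)/0.807) = ln(1.239) = 0.2143.
kT = 7.87 ×10⁻²¹ J / 0.2143 = 37 ×10⁻²¹ J.

37 ×10⁻²¹ J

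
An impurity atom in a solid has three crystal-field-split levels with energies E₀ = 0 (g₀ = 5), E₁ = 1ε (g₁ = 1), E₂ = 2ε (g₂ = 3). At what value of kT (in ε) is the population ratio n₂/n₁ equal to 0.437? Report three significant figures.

n₂/n₁ = (g₂/g₁) exp[−(E₂−E₁)/kT] = 0.437.
⇒ (E₂−E₁)/kT = ln((3/1)/0.437) = ln(6.8650) = 1.9264.
kT = 1ε / 1.9264 = 0.519 ε.

0.519 ε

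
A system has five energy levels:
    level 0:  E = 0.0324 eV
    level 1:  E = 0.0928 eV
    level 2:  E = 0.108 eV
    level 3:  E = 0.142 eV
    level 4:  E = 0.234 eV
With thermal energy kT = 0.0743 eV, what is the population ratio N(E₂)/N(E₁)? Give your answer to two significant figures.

n₂/n₁ = exp[−(E₂−E₁)/kT] = exp(−(0.0152 eV)/(0.0743 eV)) = exp(-0.2046) = 0.81.

0.81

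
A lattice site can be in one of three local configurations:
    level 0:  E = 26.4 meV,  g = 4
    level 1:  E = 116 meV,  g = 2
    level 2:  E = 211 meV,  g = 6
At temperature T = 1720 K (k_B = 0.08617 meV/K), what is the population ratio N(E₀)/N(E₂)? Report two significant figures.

2.3

k_BT = 0.08617 × 1720 K = 148.2 meV.
n₀/n₂ = (g₀/g₂) exp[−(E₀−E₂)/kT] = (4/6) × exp(−(-184.6 meV)/(148.2 meV)) = (4/6) × exp(1.246) = 2.3.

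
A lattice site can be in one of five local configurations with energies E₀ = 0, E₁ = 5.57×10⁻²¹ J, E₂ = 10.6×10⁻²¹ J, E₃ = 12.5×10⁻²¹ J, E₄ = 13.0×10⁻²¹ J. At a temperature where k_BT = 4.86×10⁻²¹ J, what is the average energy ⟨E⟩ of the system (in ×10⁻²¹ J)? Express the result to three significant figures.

Eᵢ/kT = 0, 1.1461, 2.1811, 2.5720, 2.6749.
Z = Σ e^(−Eᵢ/kT) = e^(−0) + e^(−1.1461) + e^(−2.1811) + e^(−2.5720) + e^(−2.6749) = 1.0000 + 0.31787 + 0.11292 + 0.076383 + 0.068914 = 1.5761.
⟨E⟩ = Σ Eᵢ e^(−Eᵢ/kT) / Z = (0·1.0000 + 5.57·0.31787 + 10.6·0.11292 + 12.5·0.076383 + 13.0·0.068914) / 1.5761 = 3.06 ×10⁻²¹ J.

3.06 ×10⁻²¹ J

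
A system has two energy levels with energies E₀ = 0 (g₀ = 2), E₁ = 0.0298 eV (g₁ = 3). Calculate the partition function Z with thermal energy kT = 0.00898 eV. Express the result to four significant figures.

Z = 2.109

Eᵢ/kT = 0, 3.31849.
Z = Σ gᵢe^(−Eᵢ/kT) = 2·e^(−0) + 3·e^(−3.31849) = 2.00000 + 0.108622 = 2.10862.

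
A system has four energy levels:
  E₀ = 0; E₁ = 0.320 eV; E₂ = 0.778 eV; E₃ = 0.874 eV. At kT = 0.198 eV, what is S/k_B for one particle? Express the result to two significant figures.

0.57

Eᵢ/kT = 0, 1.616, 3.929, 4.414.
Z = Σ e^(−Eᵢ/kT) = e^(−0) + e^(−1.616) + e^(−3.929) + e^(−4.414) = 1.000 + 0.1987 + 0.01966 + 0.01211 = 1.230.
⟨E⟩ = Σ EᵢPᵢ = 0.07273 eV.
S/k_B = ln Z + ⟨E⟩/kT = ln(1.230) + 0.07273/0.198 = 0.2070 + 0.3673 = 0.57.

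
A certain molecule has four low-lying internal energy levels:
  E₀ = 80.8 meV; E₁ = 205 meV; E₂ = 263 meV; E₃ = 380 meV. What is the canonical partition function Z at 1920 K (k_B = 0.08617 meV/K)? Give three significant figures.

Z = 1.21

k_BT = 0.08617 × 1920 K = 165.45 meV.
Eᵢ/kT = 0.48837, 1.2390, 1.5896, 2.2968.
Z = Σ e^(−Eᵢ/kT) = e^(−0.48837) + e^(−1.2390) + e^(−1.5896) + e^(−2.2968) = 0.61363 + 0.28967 + 0.20401 + 0.10058 = 1.2079.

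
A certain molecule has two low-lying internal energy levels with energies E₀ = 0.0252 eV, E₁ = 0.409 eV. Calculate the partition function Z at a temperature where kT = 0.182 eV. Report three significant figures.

Eᵢ/kT = 0.13846, 2.2473.
Z = Σ e^(−Eᵢ/kT) = e^(−0.13846) + e^(−2.2473) = 0.87070 + 0.10568 = 0.97638.

Z = 0.976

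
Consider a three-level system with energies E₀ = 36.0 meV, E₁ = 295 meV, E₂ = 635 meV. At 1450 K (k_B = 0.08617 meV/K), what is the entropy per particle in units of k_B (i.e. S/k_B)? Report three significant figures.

0.391

k_BT = 0.08617 × 1450 K = 124.95 meV.
Eᵢ/kT = 0.28812, 2.3609, 5.0820.
Z = Σ e^(−Eᵢ/kT) = e^(−0.28812) + e^(−2.3609) + e^(−5.0820) = 0.74967 + 0.094335 + 0.0062075 = 0.85021.
⟨E⟩ = Σ EᵢPᵢ = 69.111 meV.
S/k_B = ln Z + ⟨E⟩/kT = ln(0.85021) + 69.111/124.95 = -0.16227 + 0.55311 = 0.391.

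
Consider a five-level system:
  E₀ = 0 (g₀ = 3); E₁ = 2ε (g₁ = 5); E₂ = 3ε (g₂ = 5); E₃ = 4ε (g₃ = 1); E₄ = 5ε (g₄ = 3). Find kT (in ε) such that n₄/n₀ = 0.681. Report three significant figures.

n₄/n₀ = (g₄/g₀) exp[−(E₄−E₀)/kT] = 0.681.
⇒ (E₄−E₀)/kT = ln((3/3)/0.681) = ln(1.4684) = 0.38417.
kT = 5ε / 0.38417 = 13.0 ε.

13.0 ε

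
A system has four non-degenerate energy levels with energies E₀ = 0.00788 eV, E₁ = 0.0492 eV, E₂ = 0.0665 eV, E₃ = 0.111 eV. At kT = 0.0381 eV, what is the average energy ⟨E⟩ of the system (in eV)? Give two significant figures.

Eᵢ/kT = 0.2068, 1.291, 1.745, 2.913.
Z = Σ e^(−Eᵢ/kT) = e^(−0.2068) + e^(−1.291) + e^(−1.745) + e^(−2.913) = 0.8132 + 0.2750 + 0.1746 + 0.05431 = 1.317.
⟨E⟩ = Σ Eᵢ e^(−Eᵢ/kT) / Z = (0.00788·0.8132 + 0.0492·0.2750 + 0.0665·0.1746 + 0.111·0.05431) / 1.317 = 0.029 eV.

0.029 eV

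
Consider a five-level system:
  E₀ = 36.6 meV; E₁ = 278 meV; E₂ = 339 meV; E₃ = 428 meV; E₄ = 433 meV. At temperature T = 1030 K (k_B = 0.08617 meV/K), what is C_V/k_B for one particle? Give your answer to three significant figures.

k_BT = 0.08617 × 1030 K = 88.755 meV.
Eᵢ/kT = 0.41237, 3.1322, 3.8195, 4.8223, 4.8786.
Z = Σ e^(−Eᵢ/kT) = e^(−0.41237) + e^(−3.1322) + e^(−3.8195) + e^(−4.8223) + e^(−4.8786) = 0.66208 + 0.043622 + 0.021939 + 0.0080483 + 0.0076077 = 0.74330.
⟨E⟩ = 67.988 meV, ⟨E²⟩ = 13023 meV².
C_V/k_B = (⟨E²⟩ − ⟨E⟩²)/(kT)² = (13023 − 4622.4)/7877.5 = 1.07.

1.07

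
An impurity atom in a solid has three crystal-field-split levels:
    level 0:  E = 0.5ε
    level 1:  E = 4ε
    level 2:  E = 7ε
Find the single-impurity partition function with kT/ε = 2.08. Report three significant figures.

Eᵢ/kT = 0.24038, 1.9231, 3.3654.
Z = Σ e^(−Eᵢ/kT) = e^(−0.24038) + e^(−1.9231) + e^(−3.3654) = 0.78633 + 0.14615 + 0.034548 = 0.96703.

Z = 0.967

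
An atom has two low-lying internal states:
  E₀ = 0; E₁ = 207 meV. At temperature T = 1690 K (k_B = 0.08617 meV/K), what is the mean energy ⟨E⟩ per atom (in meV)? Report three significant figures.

k_BT = 0.08617 × 1690 K = 145.63 meV.
Eᵢ/kT = 0, 1.4214.
Z = Σ e^(−Eᵢ/kT) = e^(−0) + e^(−1.4214) = 1.0000 + 0.24138 = 1.2414.
⟨E⟩ = Σ Eᵢ e^(−Eᵢ/kT) / Z = (0·1.0000 + 207·0.24138) / 1.2414 = 40.2 meV.

40.2 meV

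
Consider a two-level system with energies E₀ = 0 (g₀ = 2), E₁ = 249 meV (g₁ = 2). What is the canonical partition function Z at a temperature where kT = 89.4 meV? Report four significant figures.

Eᵢ/kT = 0, 2.78523.
Z = Σ gᵢe^(−Eᵢ/kT) = 2·e^(−0) + 2·e^(−2.78523) = 2.00000 + 0.123430 = 2.12343.

Z = 2.123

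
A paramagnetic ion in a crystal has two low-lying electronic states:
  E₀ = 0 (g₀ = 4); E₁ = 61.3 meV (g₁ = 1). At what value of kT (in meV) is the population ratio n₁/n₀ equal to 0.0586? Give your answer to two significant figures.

42 meV

n₁/n₀ = (g₁/g₀) exp[−(E₁−E₀)/kT] = 0.0586.
⇒ (E₁−E₀)/kT = ln((1/4)/0.0586) = ln(4.266) = 1.451.
kT = 61.3 meV / 1.451 = 42 meV.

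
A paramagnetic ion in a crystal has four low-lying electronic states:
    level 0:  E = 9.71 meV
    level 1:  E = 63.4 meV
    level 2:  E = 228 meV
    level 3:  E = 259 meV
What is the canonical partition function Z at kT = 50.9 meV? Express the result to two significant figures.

Z = 1.1

Eᵢ/kT = 0.1908, 1.246, 4.479, 5.088.
Z = Σ e^(−Eᵢ/kT) = e^(−0.1908) + e^(−1.246) + e^(−4.479) + e^(−5.088) = 0.8263 + 0.2877 + 0.01134 + 0.006170 = 1.132.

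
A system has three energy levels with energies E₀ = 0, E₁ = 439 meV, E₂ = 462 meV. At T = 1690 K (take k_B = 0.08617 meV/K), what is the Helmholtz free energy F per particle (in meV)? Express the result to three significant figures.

-12.7 meV

k_BT = 0.08617 × 1690 K = 145.63 meV.
Eᵢ/kT = 0, 3.0145, 3.1724.
Z = Σ e^(−Eᵢ/kT) = e^(−0) + e^(−3.0145) + e^(−3.1724) = 1.0000 + 0.049070 + 0.041903 = 1.0910.
F = −kT ln Z = −145.63 × ln(1.0910) = −145.63 × 0.087095 = -12.7 meV.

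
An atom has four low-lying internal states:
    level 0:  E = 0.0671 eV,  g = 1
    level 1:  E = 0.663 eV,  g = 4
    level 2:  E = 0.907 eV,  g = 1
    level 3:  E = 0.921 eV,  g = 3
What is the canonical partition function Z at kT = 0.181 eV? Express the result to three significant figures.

Eᵢ/kT = 0.37072, 3.6630, 5.0110, 5.0884.
Z = Σ gᵢe^(−Eᵢ/kT) = 1·e^(−0.37072) + 4·e^(−3.6630) + 1·e^(−5.0110) + 3·e^(−5.0884) = 0.69024 + 0.10262 + 0.0066642 + 0.018504 = 0.81803.

Z = 0.818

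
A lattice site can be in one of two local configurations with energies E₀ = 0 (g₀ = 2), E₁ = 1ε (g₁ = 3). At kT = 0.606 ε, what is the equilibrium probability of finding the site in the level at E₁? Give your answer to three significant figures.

Eᵢ/kT = 0, 1.6502.
Z = Σ gᵢe^(−Eᵢ/kT) = 2·e^(−0) + 3·e^(−1.6502) = 2.0000 + 0.57603 = 2.5760.
P₁ = g₁ e^(−E₁/kT) / Z = 0.57603/2.5760 = 0.224.

0.224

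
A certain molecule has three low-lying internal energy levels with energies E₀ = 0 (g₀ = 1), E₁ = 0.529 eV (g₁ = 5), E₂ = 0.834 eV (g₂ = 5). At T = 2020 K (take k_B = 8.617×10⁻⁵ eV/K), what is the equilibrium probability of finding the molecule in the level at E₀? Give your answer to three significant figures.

0.781

k_BT = 8.617×10⁻⁵ × 2020 K = 0.17406 eV.
Eᵢ/kT = 0, 3.0392, 4.7915.
Z = Σ gᵢe^(−Eᵢ/kT) = 1·e^(−0) + 5·e^(−3.0392) + 5·e^(−4.7915) = 1.0000 + 0.23937 + 0.041500 = 1.2809.
P₀ = g₀ e^(−E₀/kT) / Z = 1.0000/1.2809 = 0.781.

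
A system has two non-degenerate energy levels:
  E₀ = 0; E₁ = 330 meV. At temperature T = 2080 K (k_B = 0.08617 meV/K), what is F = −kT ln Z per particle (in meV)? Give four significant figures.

k_BT = 0.08617 × 2080 K = 179.234 meV.
Eᵢ/kT = 0, 1.84117.
Z = Σ e^(−Eᵢ/kT) = e^(−0) + e^(−1.84117) = 1.00000 + 0.158632 = 1.15863.
F = −kT ln Z = −179.234 × ln(1.15863) = −179.234 × 0.147238 = -26.39 meV.

-26.39 meV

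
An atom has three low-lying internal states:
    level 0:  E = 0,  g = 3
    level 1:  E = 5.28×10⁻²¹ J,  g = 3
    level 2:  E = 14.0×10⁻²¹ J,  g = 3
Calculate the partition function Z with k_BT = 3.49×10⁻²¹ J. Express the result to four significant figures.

Z = 3.715

Eᵢ/kT = 0, 1.51289, 4.01146.
Z = Σ gᵢe^(−Eᵢ/kT) = 3·e^(−0) + 3·e^(−1.51289) + 3·e^(−4.01146) = 3.00000 + 0.660817 + 0.0543208 = 3.71514.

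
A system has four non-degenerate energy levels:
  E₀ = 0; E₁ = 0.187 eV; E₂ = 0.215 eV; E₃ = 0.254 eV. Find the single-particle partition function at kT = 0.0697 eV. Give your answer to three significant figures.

Z = 1.14

Eᵢ/kT = 0, 2.6829, 3.0846, 3.6442.
Z = Σ e^(−Eᵢ/kT) = e^(−0) + e^(−2.6829) + e^(−3.0846) + e^(−3.6442) = 1.0000 + 0.068365 + 0.045748 + 0.026142 = 1.1403.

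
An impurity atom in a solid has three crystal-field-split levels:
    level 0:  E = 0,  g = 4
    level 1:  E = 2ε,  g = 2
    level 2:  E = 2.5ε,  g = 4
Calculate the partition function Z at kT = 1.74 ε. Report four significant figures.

Eᵢ/kT = 0, 1.14943, 1.43678.
Z = Σ gᵢe^(−Eᵢ/kT) = 4·e^(−0) + 2·e^(−1.14943) + 4·e^(−1.43678) = 4.00000 + 0.633635 + 0.950768 = 5.58440.

Z = 5.584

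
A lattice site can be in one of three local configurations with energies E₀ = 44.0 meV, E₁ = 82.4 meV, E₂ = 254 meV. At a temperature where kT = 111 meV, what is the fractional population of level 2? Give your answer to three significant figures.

0.0811

Eᵢ/kT = 0.39640, 0.74234, 2.2883.
Z = Σ e^(−Eᵢ/kT) = e^(−0.39640) + e^(−0.74234) + e^(−2.2883) = 0.67274 + 0.47600 + 0.10144 = 1.2502.
P₂ = e^(−E₂/kT) / Z = 0.10144/1.2502 = 0.0811.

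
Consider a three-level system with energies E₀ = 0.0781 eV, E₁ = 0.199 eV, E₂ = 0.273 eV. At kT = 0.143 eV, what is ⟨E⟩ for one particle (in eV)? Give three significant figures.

Eᵢ/kT = 0.54615, 1.3916, 1.9091.
Z = Σ e^(−Eᵢ/kT) = e^(−0.54615) + e^(−1.3916) + e^(−1.9091) = 0.57918 + 0.24868 + 0.14821 = 0.97607.
⟨E⟩ = Σ Eᵢ e^(−Eᵢ/kT) / Z = (0.0781·0.57918 + 0.199·0.24868 + 0.273·0.14821) / 0.97607 = 0.138 eV.

0.138 eV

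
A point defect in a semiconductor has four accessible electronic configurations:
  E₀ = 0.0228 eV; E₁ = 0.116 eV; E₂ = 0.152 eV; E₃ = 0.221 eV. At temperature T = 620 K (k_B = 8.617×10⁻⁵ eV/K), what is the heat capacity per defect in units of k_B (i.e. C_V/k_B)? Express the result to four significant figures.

k_BT = 8.617×10⁻⁵ × 620 K = 0.0534254 eV.
Eᵢ/kT = 0.426763, 2.17125, 2.84509, 4.13661.
Z = Σ e^(−Eᵢ/kT) = e^(−0.426763) + e^(−2.17125) + e^(−2.84509) + e^(−4.13661) = 0.652618 + 0.114035 + 0.0581290 + 0.0159769 = 0.840759.
⟨E⟩ = 0.0481401 eV, ⟨E²⟩ = 0.00475410 eV².
C_V/k_B = (⟨E²⟩ − ⟨E⟩²)/(kT)² = (0.00475410 − 0.00231747)/0.00285427 = 0.8537.

0.8537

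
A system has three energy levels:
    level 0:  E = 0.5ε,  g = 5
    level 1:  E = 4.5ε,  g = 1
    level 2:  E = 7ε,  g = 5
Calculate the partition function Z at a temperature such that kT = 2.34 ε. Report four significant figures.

Z = 4.435

Eᵢ/kT = 0.213675, 1.92308, 2.99145.
Z = Σ gᵢe^(−Eᵢ/kT) = 5·e^(−0.213675) + 1·e^(−1.92308) + 5·e^(−2.99145) = 4.03805 + 0.146156 + 0.251073 = 4.43528.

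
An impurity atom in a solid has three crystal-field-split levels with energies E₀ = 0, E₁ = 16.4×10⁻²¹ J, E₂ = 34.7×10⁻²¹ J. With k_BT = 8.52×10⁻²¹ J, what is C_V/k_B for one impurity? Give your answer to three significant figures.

0.617

Eᵢ/kT = 0, 1.9249, 4.0728.
Z = Σ e^(−Eᵢ/kT) = e^(−0) + e^(−1.9249) + e^(−4.0728) = 1.0000 + 0.14589 + 0.017030 = 1.1629.
⟨E⟩ = 2.5656, ⟨E²⟩ = 51.375.
C_V/k_B = (⟨E²⟩ − ⟨E⟩²)/(kT)² = (51.375 − 6.5823)/72.590 = 0.617.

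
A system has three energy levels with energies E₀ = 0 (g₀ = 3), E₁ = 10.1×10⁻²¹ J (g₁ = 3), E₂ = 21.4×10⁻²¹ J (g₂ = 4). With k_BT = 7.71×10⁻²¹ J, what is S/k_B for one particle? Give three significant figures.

1.83

Eᵢ/kT = 0, 1.3100, 2.7756.
Z = Σ gᵢe^(−Eᵢ/kT) = 3·e^(−0) + 3·e^(−1.3100) + 4·e^(−2.7756) = 3.0000 + 0.80946 + 0.24925 = 4.0587.
⟨E⟩ = Σ EᵢPᵢ = 3.3285 ×10⁻²¹ J.
S/k_B = ln Z + ⟨E⟩/kT = ln(4.0587) + 3.3285/7.71 = 1.4009 + 0.43171 = 1.83.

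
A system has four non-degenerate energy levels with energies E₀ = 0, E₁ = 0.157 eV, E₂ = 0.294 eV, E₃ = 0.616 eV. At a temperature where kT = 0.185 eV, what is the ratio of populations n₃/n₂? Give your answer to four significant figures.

0.1754

n₃/n₂ = exp[−(E₃−E₂)/kT] = exp(−(0.322 eV)/(0.185 eV)) = exp(-1.74054) = 0.1754.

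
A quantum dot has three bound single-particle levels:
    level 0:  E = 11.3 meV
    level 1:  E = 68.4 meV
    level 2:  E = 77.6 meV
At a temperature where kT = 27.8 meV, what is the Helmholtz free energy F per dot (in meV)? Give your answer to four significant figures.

5.765 meV

Eᵢ/kT = 0.406475, 2.46043, 2.79137.
Z = Σ e^(−Eᵢ/kT) = e^(−0.406475) + e^(−2.46043) + e^(−2.79137) = 0.665994 + 0.0853982 + 0.0613371 = 0.812729.
F = −kT ln Z = −27.8 × ln(0.812729) = −27.8 × -0.207358 = 5.765 meV.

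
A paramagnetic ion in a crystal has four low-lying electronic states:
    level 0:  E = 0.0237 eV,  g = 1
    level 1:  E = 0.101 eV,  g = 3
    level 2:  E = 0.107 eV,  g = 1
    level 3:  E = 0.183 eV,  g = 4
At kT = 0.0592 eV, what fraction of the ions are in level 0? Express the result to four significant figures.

0.4294

Eᵢ/kT = 0.400338, 1.70608, 1.80743, 3.09122.
Z = Σ gᵢe^(−Eᵢ/kT) = 1·e^(−0.400338) + 3·e^(−1.70608) + 1·e^(−1.80743) + 4·e^(−3.09122) = 0.670094 + 0.544729 + 0.164075 + 0.181786 = 1.56068.
P₀ = g₀ e^(−E₀/kT) / Z = 0.670094/1.56068 = 0.4294.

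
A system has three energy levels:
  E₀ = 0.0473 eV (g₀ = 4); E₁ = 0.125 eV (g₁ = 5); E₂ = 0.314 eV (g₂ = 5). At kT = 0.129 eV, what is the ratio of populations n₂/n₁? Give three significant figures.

n₂/n₁ = (g₂/g₁) exp[−(E₂−E₁)/kT] = (5/5) × exp(−(0.189 eV)/(0.129 eV)) = (5/5) × exp(-1.4651) = 0.231.

0.231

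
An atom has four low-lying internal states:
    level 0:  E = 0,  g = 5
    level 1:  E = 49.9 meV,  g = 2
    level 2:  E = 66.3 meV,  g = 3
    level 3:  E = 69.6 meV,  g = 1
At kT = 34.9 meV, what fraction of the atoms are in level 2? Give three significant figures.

0.0740

Eᵢ/kT = 0, 1.4298, 1.8997, 1.9943.
Z = Σ gᵢe^(−Eᵢ/kT) = 5·e^(−0) + 2·e^(−1.4298) + 3·e^(−1.8997) + 1·e^(−1.9943) = 5.0000 + 0.47871 + 0.44884 + 0.13611 = 6.0637.
P₂ = g₂ e^(−E₂/kT) / Z = 0.44884/6.0637 = 0.0740.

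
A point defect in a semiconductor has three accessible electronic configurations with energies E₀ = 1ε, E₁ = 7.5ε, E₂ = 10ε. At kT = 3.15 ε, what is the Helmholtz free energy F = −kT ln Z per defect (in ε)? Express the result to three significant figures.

0.467 ε

Eᵢ/kT = 0.31746, 2.3810, 3.1746.
Z = Σ e^(−Eᵢ/kT) = e^(−0.31746) + e^(−2.3810) + e^(−3.1746) = 0.72800 + 0.092458 + 0.041811 = 0.86227.
F = −kT ln Z = −3.15 × ln(0.86227) = −3.15 × -0.14819 = 0.467 ε.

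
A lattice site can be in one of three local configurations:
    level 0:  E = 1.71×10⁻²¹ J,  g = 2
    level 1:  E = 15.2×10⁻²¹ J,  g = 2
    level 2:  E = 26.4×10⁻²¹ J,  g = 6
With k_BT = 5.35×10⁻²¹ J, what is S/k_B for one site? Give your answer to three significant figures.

Eᵢ/kT = 0.31963, 2.8411, 4.9346.
Z = Σ gᵢe^(−Eᵢ/kT) = 2·e^(−0.31963) + 2·e^(−2.8411) + 6·e^(−4.9346) = 1.4528 + 0.11672 + 0.043160 = 1.6127.
⟨E⟩ = Σ EᵢPᵢ = 3.3471 ×10⁻²¹ J.
S/k_B = ln Z + ⟨E⟩/kT = ln(1.6127) + 3.3471/5.35 = 0.47791 + 0.62563 = 1.10.

1.10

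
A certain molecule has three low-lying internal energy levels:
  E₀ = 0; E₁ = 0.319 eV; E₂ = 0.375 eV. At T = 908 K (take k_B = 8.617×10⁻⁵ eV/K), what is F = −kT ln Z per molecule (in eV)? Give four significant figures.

-0.001951 eV

k_BT = 8.617×10⁻⁵ × 908 K = 0.0782424 eV.
Eᵢ/kT = 0, 4.07707, 4.79280.
Z = Σ e^(−Eᵢ/kT) = e^(−0) + e^(−4.07707) + e^(−4.79280) = 1.00000 + 0.0169571 + 0.00828922 = 1.02525.
F = −kT ln Z = −0.0782424 × ln(1.02525) = −0.0782424 × 0.0249365 = -0.001951 eV.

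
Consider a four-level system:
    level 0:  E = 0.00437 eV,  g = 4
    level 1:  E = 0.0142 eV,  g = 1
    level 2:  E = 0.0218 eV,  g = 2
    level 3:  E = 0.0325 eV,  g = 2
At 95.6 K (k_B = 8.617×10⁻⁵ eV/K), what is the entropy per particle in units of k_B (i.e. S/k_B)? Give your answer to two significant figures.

k_BT = 8.617×10⁻⁵ × 95.6 K = 0.008238 eV.
Eᵢ/kT = 0.5305, 1.724, 2.646, 3.945.
Z = Σ gᵢe^(−Eᵢ/kT) = 4·e^(−0.5305) + 1·e^(−1.724) + 2·e^(−2.646) + 2·e^(−3.945) = 2.353 + 0.1784 + 0.1419 + 0.03870 = 2.712.
⟨E⟩ = Σ EᵢPᵢ = 0.006330 eV.
S/k_B = ln Z + ⟨E⟩/kT = ln(2.712) + 0.006330/0.008238 = 0.9977 + 0.7684 = 1.8.

1.8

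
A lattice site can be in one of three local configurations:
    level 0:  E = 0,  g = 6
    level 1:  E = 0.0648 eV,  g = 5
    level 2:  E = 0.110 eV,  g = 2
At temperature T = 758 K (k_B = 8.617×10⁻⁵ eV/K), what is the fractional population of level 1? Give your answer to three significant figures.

k_BT = 8.617×10⁻⁵ × 758 K = 0.065317 eV.
Eᵢ/kT = 0, 0.99208, 1.6841.
Z = Σ gᵢe^(−Eᵢ/kT) = 6·e^(−0) + 5·e^(−0.99208) + 2·e^(−1.6841) = 6.0000 + 1.8540 + 0.37122 = 8.2252.
P₁ = g₁ e^(−E₁/kT) / Z = 1.8540/8.2252 = 0.225.

0.225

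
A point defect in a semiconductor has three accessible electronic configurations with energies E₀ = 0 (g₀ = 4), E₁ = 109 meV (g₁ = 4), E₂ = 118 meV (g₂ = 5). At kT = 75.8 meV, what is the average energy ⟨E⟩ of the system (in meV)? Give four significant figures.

Eᵢ/kT = 0, 1.43799, 1.55673.
Z = Σ gᵢe^(−Eᵢ/kT) = 4·e^(−0) + 4·e^(−1.43799) + 5·e^(−1.55673) = 4.00000 + 0.949618 + 1.05412 = 6.00374.
⟨E⟩ = Σ Eᵢ gᵢe^(−Eᵢ/kT) / Z = (0·4.00000 + 109·0.949618 + 118·1.05412) / 6.00374 = 37.96 meV.

37.96 meV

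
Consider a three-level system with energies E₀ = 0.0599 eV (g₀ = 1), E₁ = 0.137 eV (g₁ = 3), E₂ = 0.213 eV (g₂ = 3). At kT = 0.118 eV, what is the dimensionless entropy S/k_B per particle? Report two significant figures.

1.8

Eᵢ/kT = 0.5076, 1.161, 1.805.
Z = Σ gᵢe^(−Eᵢ/kT) = 1·e^(−0.5076) + 3·e^(−1.161) + 3·e^(−1.805) = 0.6019 + 0.9395 + 0.4934 = 2.035.
⟨E⟩ = Σ EᵢPᵢ = 0.1326 eV.
S/k_B = ln Z + ⟨E⟩/kT = ln(2.035) + 0.1326/0.118 = 0.7105 + 1.124 = 1.8.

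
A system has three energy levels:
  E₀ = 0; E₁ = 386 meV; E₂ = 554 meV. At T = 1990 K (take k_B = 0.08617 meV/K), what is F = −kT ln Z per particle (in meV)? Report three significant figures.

k_BT = 0.08617 × 1990 K = 171.48 meV.
Eᵢ/kT = 0, 2.2510, 3.2307.
Z = Σ e^(−Eᵢ/kT) = e^(−0) + e^(−2.2510) + e^(−3.2307) = 1.0000 + 0.10529 + 0.039530 = 1.1448.
F = −kT ln Z = −171.48 × ln(1.1448) = −171.48 × 0.13523 = -23.2 meV.

-23.2 meV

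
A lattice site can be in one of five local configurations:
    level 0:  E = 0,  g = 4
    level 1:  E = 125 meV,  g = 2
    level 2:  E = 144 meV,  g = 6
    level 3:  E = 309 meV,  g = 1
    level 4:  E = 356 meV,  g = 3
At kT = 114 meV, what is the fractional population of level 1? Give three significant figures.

Eᵢ/kT = 0, 1.0965, 1.2632, 2.7105, 3.1228.
Z = Σ gᵢe^(−Eᵢ/kT) = 4·e^(−0) + 2·e^(−1.0965) + 6·e^(−1.2632) + 1·e^(−2.7105) + 3·e^(−3.1228) = 4.0000 + 0.66808 + 1.6965 + 0.066504 + 0.13210 = 6.5632.
P₁ = g₁ e^(−E₁/kT) / Z = 0.66808/6.5632 = 0.102.

0.102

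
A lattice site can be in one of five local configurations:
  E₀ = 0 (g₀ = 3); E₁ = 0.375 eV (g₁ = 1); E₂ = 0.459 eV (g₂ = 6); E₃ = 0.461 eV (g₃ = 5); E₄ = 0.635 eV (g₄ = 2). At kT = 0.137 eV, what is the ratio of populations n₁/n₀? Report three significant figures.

0.0216

n₁/n₀ = (g₁/g₀) exp[−(E₁−E₀)/kT] = (1/3) × exp(−(0.375 eV)/(0.137 eV)) = (1/3) × exp(-2.7372) = 0.0216.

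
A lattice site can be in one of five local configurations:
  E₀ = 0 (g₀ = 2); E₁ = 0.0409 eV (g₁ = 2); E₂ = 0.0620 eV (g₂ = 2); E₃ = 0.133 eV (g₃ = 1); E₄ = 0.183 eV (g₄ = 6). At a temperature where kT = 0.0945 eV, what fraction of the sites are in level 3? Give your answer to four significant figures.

0.04495

Eᵢ/kT = 0, 0.432804, 0.656085, 1.40741, 1.93651.
Z = Σ gᵢe^(−Eᵢ/kT) = 2·e^(−0) + 2·e^(−0.432804) + 2·e^(−0.656085) + 1·e^(−1.40741) + 6·e^(−1.93651) = 2.00000 + 1.29738 + 1.03776 + 0.244776 + 0.865238 = 5.44515.
P₃ = g₃ e^(−E₃/kT) / Z = 0.244776/5.44515 = 0.04495.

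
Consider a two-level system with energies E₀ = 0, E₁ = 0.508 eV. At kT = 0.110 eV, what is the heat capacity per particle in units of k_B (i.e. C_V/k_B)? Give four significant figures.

Eᵢ/kT = 0, 4.61818.
Z = Σ e^(−Eᵢ/kT) = e^(−0) + e^(−4.61818) = 1.00000 + 0.00987074 = 1.00987.
⟨E⟩ = 0.00496533 eV, ⟨E²⟩ = 0.00252239 eV².
C_V/k_B = (⟨E²⟩ − ⟨E⟩²)/(kT)² = (0.00252239 − 0.0000246545)/0.0121000 = 0.2064.

0.2064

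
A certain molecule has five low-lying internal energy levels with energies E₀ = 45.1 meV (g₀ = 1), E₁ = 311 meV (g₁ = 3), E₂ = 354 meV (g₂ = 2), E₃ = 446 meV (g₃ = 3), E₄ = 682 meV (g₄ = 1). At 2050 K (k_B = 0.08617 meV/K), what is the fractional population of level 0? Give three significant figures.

k_BT = 0.08617 × 2050 K = 176.65 meV.
Eᵢ/kT = 0.25531, 1.7605, 2.0040, 2.5248, 3.8607.
Z = Σ gᵢe^(−Eᵢ/kT) = 1·e^(−0.25531) + 3·e^(−1.7605) + 2·e^(−2.0040) + 3·e^(−2.5248) + 1·e^(−3.8607) = 0.77468 + 0.51588 + 0.26959 + 0.24022 + 0.021053 = 1.8214.
P₀ = g₀ e^(−E₀/kT) / Z = 0.77468/1.8214 = 0.425.

0.425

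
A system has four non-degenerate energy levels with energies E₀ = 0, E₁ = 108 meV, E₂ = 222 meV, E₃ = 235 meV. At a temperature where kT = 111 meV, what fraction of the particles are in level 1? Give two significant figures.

Eᵢ/kT = 0, 0.9730, 2.000, 2.117.
Z = Σ e^(−Eᵢ/kT) = e^(−0) + e^(−0.9730) + e^(−2.000) + e^(−2.117) = 1.000 + 0.3779 + 0.1353 + 0.1204 = 1.634.
P₁ = e^(−E₁/kT) / Z = 0.3779/1.634 = 0.23.

0.23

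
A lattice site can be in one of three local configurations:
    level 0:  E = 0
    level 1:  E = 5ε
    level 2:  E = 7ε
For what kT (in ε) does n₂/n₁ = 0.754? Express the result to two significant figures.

7.1 ε

n₂/n₁ = exp[−(E₂−E₁)/kT] = 0.754.
⇒ (E₂−E₁)/kT = ln(1/0.754) = ln(1.326) = 0.2822.
kT = 2ε / 0.2822 = 7.1 ε.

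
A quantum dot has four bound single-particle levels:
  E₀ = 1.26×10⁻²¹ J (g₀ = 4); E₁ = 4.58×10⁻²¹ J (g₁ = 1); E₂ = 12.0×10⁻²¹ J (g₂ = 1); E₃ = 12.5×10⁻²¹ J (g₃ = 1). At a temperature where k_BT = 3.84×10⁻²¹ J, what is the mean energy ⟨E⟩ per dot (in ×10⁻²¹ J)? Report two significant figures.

1.8 ×10⁻²¹ J

Eᵢ/kT = 0.3281, 1.193, 3.125, 3.255.
Z = Σ gᵢe^(−Eᵢ/kT) = 4·e^(−0.3281) + 1·e^(−1.193) + 1·e^(−3.125) + 1·e^(−3.255) = 2.881 + 0.3033 + 0.04394 + 0.03858 = 3.267.
⟨E⟩ = Σ Eᵢ gᵢe^(−Eᵢ/kT) / Z = (1.26·2.881 + 4.58·0.3033 + 12.0·0.04394 + 12.5·0.03858) / 3.267 = 1.8 ×10⁻²¹ J.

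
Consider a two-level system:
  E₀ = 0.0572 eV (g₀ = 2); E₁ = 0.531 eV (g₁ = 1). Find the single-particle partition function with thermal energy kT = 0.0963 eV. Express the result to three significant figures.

Eᵢ/kT = 0.59398, 5.5140.
Z = Σ gᵢe^(−Eᵢ/kT) = 2·e^(−0.59398) + 1·e^(−5.5140) = 1.1043 + 0.0040300 = 1.1083.

Z = 1.11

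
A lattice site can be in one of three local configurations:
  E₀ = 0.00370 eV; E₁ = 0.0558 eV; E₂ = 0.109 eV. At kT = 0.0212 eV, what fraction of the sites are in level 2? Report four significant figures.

0.006374

Eᵢ/kT = 0.174528, 2.63208, 5.14151.
Z = Σ e^(−Eᵢ/kT) = e^(−0.174528) + e^(−2.63208) + e^(−5.14151) = 0.839853 + 0.0719287 + 0.00584885 = 0.917631.
P₂ = e^(−E₂/kT) / Z = 0.00584885/0.917631 = 0.006374.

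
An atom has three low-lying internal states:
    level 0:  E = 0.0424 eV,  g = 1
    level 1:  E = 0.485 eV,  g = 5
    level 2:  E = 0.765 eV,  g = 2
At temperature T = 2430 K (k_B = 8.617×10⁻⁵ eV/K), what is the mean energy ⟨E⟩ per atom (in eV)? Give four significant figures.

0.2302 eV

k_BT = 8.617×10⁻⁵ × 2430 K = 0.209393 eV.
Eᵢ/kT = 0.202490, 2.31622, 3.65342.
Z = Σ gᵢe^(−Eᵢ/kT) = 1·e^(−0.202490) + 5·e^(−2.31622) + 2·e^(−3.65342) = 0.816695 + 0.493229 + 0.0518048 = 1.36173.
⟨E⟩ = Σ Eᵢ gᵢe^(−Eᵢ/kT) / Z = (0.0424·0.816695 + 0.485·0.493229 + 0.765·0.0518048) / 1.36173 = 0.2302 eV.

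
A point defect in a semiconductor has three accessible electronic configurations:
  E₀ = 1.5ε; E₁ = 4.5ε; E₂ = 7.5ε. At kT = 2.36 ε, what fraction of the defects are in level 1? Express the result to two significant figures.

0.21

Eᵢ/kT = 0.6356, 1.907, 3.178.
Z = Σ e^(−Eᵢ/kT) = e^(−0.6356) + e^(−1.907) + e^(−3.178) = 0.5296 + 0.1485 + 0.04167 = 0.7198.
P₁ = e^(−E₁/kT) / Z = 0.1485/0.7198 = 0.21.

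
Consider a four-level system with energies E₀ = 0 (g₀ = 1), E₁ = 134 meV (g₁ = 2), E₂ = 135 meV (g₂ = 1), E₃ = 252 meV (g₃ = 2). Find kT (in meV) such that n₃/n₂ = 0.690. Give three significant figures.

110 meV

n₃/n₂ = (g₃/g₂) exp[−(E₃−E₂)/kT] = 0.690.
⇒ (E₃−E₂)/kT = ln((2/1)/0.690) = ln(2.8986) = 1.0642.
kT = 117 meV / 1.0642 = 110 meV.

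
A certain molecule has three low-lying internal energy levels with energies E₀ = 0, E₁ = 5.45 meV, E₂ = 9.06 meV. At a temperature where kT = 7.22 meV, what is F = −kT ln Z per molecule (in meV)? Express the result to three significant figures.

Eᵢ/kT = 0, 0.75485, 1.2548.
Z = Σ e^(−Eᵢ/kT) = e^(−0) + e^(−0.75485) + e^(−1.2548) = 1.0000 + 0.47008 + 0.28513 = 1.7552.
F = −kT ln Z = −7.22 × ln(1.7552) = −7.22 × 0.56258 = -4.06 meV.

-4.06 meV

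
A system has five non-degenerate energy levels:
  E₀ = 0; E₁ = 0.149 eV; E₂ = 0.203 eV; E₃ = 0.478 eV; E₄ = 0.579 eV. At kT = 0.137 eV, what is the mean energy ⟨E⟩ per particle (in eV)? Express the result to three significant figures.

0.0742 eV

Eᵢ/kT = 0, 1.0876, 1.4818, 3.4891, 4.2263.
Z = Σ e^(−Eᵢ/kT) = e^(−0) + e^(−1.0876) + e^(−1.4818) + e^(−3.4891) + e^(−4.2263) = 1.0000 + 0.33702 + 0.22723 + 0.030528 + 0.014606 = 1.6094.
⟨E⟩ = Σ Eᵢ e^(−Eᵢ/kT) / Z = (0·1.0000 + 0.149·0.33702 + 0.203·0.22723 + 0.478·0.030528 + 0.579·0.014606) / 1.6094 = 0.0742 eV.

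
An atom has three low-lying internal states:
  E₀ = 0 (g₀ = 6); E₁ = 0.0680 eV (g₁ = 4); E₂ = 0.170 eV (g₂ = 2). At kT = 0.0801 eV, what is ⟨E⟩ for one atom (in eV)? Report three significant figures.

Eᵢ/kT = 0, 0.84894, 2.1223.
Z = Σ gᵢe^(−Eᵢ/kT) = 6·e^(−0) + 4·e^(−0.84894) + 2·e^(−2.1223) = 6.0000 + 1.7115 + 0.23951 = 7.9510.
⟨E⟩ = Σ Eᵢ gᵢe^(−Eᵢ/kT) / Z = (0·6.0000 + 0.0680·1.7115 + 0.170·0.23951) / 7.9510 = 0.0198 eV.

0.0198 eV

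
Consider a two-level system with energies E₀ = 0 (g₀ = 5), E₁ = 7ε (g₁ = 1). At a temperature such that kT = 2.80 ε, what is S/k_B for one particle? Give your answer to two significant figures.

1.7

Eᵢ/kT = 0, 2.500.
Z = Σ gᵢe^(−Eᵢ/kT) = 5·e^(−0) + 1·e^(−2.500) = 5.000 + 0.08208 = 5.082.
⟨E⟩ = Σ EᵢPᵢ = 0.1131 ε.
S/k_B = ln Z + ⟨E⟩/kT = ln(5.082) + 0.1131/2.80 = 1.626 + 0.04039 = 1.7.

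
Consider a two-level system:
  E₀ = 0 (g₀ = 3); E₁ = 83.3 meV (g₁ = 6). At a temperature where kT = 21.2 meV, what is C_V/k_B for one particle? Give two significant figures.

Eᵢ/kT = 0, 3.929.
Z = Σ gᵢe^(−Eᵢ/kT) = 3·e^(−0) + 6·e^(−3.929) = 3.000 + 0.1180 = 3.118.
⟨E⟩ = 3.152 meV, ⟨E²⟩ = 262.6 meV².
C_V/k_B = (⟨E²⟩ − ⟨E⟩²)/(kT)² = (262.6 − 9.935)/449.4 = 0.56.

0.56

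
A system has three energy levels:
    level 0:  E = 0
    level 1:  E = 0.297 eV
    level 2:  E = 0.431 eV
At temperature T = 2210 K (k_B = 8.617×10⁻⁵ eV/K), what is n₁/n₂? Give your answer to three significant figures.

2.02

k_BT = 8.617×10⁻⁵ × 2210 K = 0.19044 eV.
n₁/n₂ = exp[−(E₁−E₂)/kT] = exp(−(-0.134 eV)/(0.19044 eV)) = exp(0.70363) = 2.02.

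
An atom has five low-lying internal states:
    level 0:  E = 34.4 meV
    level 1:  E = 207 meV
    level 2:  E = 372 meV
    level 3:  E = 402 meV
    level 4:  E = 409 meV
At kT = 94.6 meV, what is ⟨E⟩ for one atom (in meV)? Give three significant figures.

Eᵢ/kT = 0.36364, 2.1882, 3.9323, 4.2495, 4.3235.
Z = Σ e^(−Eᵢ/kT) = e^(−0.36364) + e^(−2.1882) + e^(−3.9323) + e^(−4.2495) + e^(−4.3235) = 0.69514 + 0.11212 + 0.019599 + 0.014271 + 0.013253 = 0.85438.
⟨E⟩ = Σ Eᵢ e^(−Eᵢ/kT) / Z = (34.4·0.69514 + 207·0.11212 + 372·0.019599 + 402·0.014271 + 409·0.013253) / 0.85438 = 76.7 meV.

76.7 meV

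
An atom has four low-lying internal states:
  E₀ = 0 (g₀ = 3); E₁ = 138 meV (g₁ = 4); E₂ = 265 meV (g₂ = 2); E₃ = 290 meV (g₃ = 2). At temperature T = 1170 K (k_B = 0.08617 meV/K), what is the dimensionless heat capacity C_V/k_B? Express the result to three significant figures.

0.657

k_BT = 0.08617 × 1170 K = 100.82 meV.
Eᵢ/kT = 0, 1.3688, 2.6284, 2.8764.
Z = Σ gᵢe^(−Eᵢ/kT) = 3·e^(−0) + 4·e^(−1.3688) + 2·e^(−2.6284) + 2·e^(−2.8764) = 3.0000 + 1.0176 + 0.14439 + 0.11267 = 4.2747.
⟨E⟩ = 49.446 meV, ⟨E²⟩ = 9122.2 meV².
C_V/k_B = (⟨E²⟩ − ⟨E⟩²)/(kT)² = (9122.2 − 2444.9)/10165 = 0.657.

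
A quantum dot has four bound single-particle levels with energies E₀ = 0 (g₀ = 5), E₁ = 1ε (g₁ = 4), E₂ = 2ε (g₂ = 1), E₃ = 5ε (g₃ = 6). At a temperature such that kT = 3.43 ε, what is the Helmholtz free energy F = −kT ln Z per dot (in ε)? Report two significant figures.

-7.9 ε

Eᵢ/kT = 0, 0.2915, 0.5831, 1.458.
Z = Σ gᵢe^(−Eᵢ/kT) = 5·e^(−0) + 4·e^(−0.2915) + 1·e^(−0.5831) + 6·e^(−1.458) = 5.000 + 2.989 + 0.5582 + 1.396 = 9.943.
F = −kT ln Z = −3.43 × ln(9.943) = −3.43 × 2.297 = -7.9 ε.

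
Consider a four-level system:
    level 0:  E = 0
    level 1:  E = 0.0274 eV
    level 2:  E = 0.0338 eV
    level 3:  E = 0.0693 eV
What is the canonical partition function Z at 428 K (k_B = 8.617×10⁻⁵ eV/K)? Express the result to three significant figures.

k_BT = 8.617×10⁻⁵ × 428 K = 0.036881 eV.
Eᵢ/kT = 0, 0.74293, 0.91646, 1.8790.
Z = Σ e^(−Eᵢ/kT) = e^(−0) + e^(−0.74293) + e^(−0.91646) + e^(−1.8790) = 1.0000 + 0.47572 + 0.39993 + 0.15274 = 2.0284.

Z = 2.03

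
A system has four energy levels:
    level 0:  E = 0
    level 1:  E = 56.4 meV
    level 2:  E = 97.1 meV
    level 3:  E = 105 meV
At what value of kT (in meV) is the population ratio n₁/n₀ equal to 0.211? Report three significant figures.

36.2 meV

n₁/n₀ = exp[−(E₁−E₀)/kT] = 0.211.
⇒ (E₁−E₀)/kT = ln(1/0.211) = ln(4.7393) = 1.5559.
kT = 56.4 meV / 1.5559 = 36.2 meV.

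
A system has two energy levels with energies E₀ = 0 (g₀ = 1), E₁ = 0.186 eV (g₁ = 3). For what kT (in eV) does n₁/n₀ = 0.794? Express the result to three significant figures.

0.140 eV

n₁/n₀ = (g₁/g₀) exp[−(E₁−E₀)/kT] = 0.794.
⇒ (E₁−E₀)/kT = ln((3/1)/0.794) = ln(3.7783) = 1.3293.
kT = 0.186 eV / 1.3293 = 0.140 eV.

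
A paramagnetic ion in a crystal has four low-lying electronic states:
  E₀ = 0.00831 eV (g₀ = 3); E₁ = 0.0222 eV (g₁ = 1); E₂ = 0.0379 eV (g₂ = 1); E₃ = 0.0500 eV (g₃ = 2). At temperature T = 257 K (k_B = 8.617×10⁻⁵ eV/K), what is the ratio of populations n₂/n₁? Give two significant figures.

0.49

k_BT = 8.617×10⁻⁵ × 257 K = 0.02215 eV.
n₂/n₁ = (g₂/g₁) exp[−(E₂−E₁)/kT] = (1/1) × exp(−(0.0157 eV)/(0.02215 eV)) = (1/1) × exp(-0.7088) = 0.49.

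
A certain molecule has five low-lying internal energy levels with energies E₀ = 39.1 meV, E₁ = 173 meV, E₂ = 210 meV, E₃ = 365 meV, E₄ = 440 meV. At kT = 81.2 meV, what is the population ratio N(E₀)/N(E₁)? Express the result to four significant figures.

n₀/n₁ = exp[−(E₀−E₁)/kT] = exp(−(-133.9 meV)/(81.2 meV)) = exp(1.64901) = 5.202.

5.202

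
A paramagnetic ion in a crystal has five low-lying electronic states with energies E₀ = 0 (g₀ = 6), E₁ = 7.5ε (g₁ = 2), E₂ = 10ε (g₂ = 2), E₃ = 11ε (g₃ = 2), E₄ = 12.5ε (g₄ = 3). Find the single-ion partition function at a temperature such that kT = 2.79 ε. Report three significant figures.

Z = 6.26

Eᵢ/kT = 0, 2.6882, 3.5842, 3.9427, 4.4803.
Z = Σ gᵢe^(−Eᵢ/kT) = 6·e^(−0) + 2·e^(−2.6882) + 2·e^(−3.5842) + 2·e^(−3.9427) + 3·e^(−4.4803) = 6.0000 + 0.13601 + 0.055518 + 0.038792 + 0.033990 = 6.2643.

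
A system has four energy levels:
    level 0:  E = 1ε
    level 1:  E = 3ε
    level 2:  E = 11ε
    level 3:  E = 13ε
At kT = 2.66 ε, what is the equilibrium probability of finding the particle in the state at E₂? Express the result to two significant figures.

0.015

Eᵢ/kT = 0.3759, 1.128, 4.135, 4.887.
Z = Σ e^(−Eᵢ/kT) = e^(−0.3759) + e^(−1.128) + e^(−4.135) + e^(−4.887) = 0.6867 + 0.3237 + 0.01600 + 0.007544 = 1.034.
P₂ = e^(−E₂/kT) / Z = 0.01600/1.034 = 0.015.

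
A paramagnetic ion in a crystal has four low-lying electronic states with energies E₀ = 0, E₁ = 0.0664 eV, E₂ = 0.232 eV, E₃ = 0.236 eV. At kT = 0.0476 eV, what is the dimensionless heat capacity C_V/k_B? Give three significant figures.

Eᵢ/kT = 0, 1.3950, 4.8739, 4.9580.
Z = Σ e^(−Eᵢ/kT) = e^(−0) + e^(−1.3950) + e^(−4.8739) + e^(−4.9580) = 1.0000 + 0.24783 + 0.0076435 + 0.0070270 = 1.2625.
⟨E⟩ = 0.015753 eV, ⟨E²⟩ = 0.0015013 eV².
C_V/k_B = (⟨E²⟩ − ⟨E⟩²)/(kT)² = (0.0015013 − 0.00024816)/0.0022658 = 0.553.

0.553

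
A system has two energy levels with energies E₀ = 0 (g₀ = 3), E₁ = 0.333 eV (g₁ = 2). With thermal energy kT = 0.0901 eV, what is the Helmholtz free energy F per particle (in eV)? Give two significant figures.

Eᵢ/kT = 0, 3.696.
Z = Σ gᵢe^(−Eᵢ/kT) = 3·e^(−0) + 2·e^(−3.696) = 3.000 + 0.04965 = 3.050.
F = −kT ln Z = −0.0901 × ln(3.050) = −0.0901 × 1.115 = -0.10 eV.

-0.10 eV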